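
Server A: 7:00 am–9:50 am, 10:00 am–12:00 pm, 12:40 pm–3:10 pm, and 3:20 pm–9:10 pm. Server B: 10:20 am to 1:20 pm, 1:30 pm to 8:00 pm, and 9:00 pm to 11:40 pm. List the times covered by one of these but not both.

A \ B = 7:00 am–9:50 am, 10:00 am–10:20 am, 1:20 pm–1:30 pm, 8:00 pm–9:00 pm.
B \ A = 12:00 pm–12:40 pm, 3:10 pm–3:20 pm, 9:10 pm–11:40 pm.
Union of the two gives the symmetric difference.

7:00 am–9:50 am, 10:00 am–10:20 am, 12:00 pm–12:40 pm, 1:20 pm–1:30 pm, 3:10 pm–3:20 pm, 8:00 pm–9:00 pm, 9:10 pm–11:40 pm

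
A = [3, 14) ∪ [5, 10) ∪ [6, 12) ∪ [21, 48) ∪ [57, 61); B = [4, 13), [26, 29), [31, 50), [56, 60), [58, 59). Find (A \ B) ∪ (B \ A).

[3, 4) ∪ [13, 14) ∪ [21, 26) ∪ [29, 31) ∪ [48, 50) ∪ [56, 57) ∪ [60, 61)

First set merges to [3, 14), [21, 48), [57, 61).
Second set merges to [4, 13), [26, 29), [31, 50), [56, 60).
Only in the first: [3, 4), [13, 14), [21, 26), [29, 31), [60, 61).
Only in the second: [48, 50), [56, 57).
Together these are the periods covered by exactly one.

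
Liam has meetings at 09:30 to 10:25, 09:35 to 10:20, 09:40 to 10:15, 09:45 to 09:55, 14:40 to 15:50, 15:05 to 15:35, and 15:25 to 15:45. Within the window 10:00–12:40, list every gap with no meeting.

10:25-12:40

Covered (merged): 09:30-10:25, 14:40-15:50.
Complement within 10:00-12:40: 10:25-12:40.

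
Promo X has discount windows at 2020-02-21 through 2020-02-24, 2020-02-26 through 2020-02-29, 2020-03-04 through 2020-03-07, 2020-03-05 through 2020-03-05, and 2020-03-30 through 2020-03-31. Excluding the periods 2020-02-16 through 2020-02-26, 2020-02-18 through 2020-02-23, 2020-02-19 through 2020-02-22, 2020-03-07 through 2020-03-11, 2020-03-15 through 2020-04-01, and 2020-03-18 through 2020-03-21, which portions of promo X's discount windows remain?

A, merged: 2020-02-21 through 2020-02-24, 2020-02-26 through 2020-02-29, 2020-03-04 through 2020-03-07, 2020-03-30 through 2020-03-31.
B, merged: 2020-02-16 through 2020-02-26, 2020-03-07 through 2020-03-11, 2020-03-15 through 2020-04-01.
2020-02-21 through 2020-02-24: fully covered by B → removed.
2020-02-26 through 2020-02-29 minus B → 2020-02-27 through 2020-02-29.
2020-03-04 through 2020-03-07 minus B → 2020-03-04 through 2020-03-06.
2020-03-30 through 2020-03-31: fully covered by B → removed.

2020-02-27 through 2020-02-29, 2020-03-04 through 2020-03-06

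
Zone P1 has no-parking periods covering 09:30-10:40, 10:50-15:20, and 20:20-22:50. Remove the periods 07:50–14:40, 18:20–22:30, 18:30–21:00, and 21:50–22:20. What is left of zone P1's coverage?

Second set merges to 07:50–14:40, 18:20–22:30.
09:30–10:40 lies entirely inside B → drops out.
10:50–15:20 with B removed leaves 14:40–15:20.
20:20–22:50 with B removed leaves 22:30–22:50.

14:40–15:20, 22:30–22:50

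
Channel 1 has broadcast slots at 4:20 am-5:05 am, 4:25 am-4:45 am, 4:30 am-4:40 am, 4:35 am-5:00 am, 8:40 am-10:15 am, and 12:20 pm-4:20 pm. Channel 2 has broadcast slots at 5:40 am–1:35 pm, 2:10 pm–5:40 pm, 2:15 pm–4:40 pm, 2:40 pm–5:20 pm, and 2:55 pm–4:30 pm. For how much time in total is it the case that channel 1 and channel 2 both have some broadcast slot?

5 h

First set merges to 4:20 am–5:05 am, 8:40 am–10:15 am, 12:20 pm–4:20 pm.
Second set merges to 5:40 am–1:35 pm, 2:10 pm–5:40 pm.
A ∩ B = 8:40 am–10:15 am, 12:20 pm–1:35 pm, 2:10 pm–4:20 pm.
Total: 1 h 35 min + 1 h 15 min + 2 h 10 min = 5 h.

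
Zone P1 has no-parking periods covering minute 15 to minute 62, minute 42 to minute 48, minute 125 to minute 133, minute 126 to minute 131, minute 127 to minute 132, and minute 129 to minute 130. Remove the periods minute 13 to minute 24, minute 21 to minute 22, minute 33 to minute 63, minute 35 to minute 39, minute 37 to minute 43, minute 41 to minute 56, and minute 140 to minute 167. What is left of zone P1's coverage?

First set merges to minute 15 to minute 62, minute 125 to minute 133.
Second set merges to minute 13 to minute 24, minute 33 to minute 63, minute 140 to minute 167.
minute 15 to minute 62 with B removed leaves minute 24 to minute 33.
minute 125 to minute 133 is untouched.

minute 24 to minute 33, minute 125 to minute 133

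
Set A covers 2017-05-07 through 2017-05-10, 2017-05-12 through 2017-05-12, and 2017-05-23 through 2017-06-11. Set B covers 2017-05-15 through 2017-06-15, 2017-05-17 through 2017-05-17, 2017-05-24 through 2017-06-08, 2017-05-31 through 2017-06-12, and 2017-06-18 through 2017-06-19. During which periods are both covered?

Second set merges to 2017-05-15 through 2017-06-15, 2017-06-18 through 2017-06-19.
2017-05-07 through 2017-05-10 falls entirely outside B.
2017-05-12 through 2017-05-12 falls entirely outside B.
2017-05-23 through 2017-06-11 overlaps B on 2017-05-23 through 2017-06-11.

2017-05-23 through 2017-06-11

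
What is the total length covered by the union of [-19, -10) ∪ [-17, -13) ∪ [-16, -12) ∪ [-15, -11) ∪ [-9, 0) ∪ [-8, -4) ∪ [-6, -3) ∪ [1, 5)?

22

Merged: [-19, -10), [-9, 0), [1, 5).
Lengths: 9 + 9 + 4 = 22.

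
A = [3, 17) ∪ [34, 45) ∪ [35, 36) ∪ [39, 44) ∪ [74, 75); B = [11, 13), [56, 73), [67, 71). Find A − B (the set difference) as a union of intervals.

[3, 11) ∪ [13, 17) ∪ [34, 45) ∪ [74, 75)

First set merges to [3, 17), [34, 45), [74, 75).
Second set merges to [11, 13), [56, 73).
[3, 17) \ B = [3, 11), [13, 17).
[34, 45): nothing removed.
[74, 75): nothing removed.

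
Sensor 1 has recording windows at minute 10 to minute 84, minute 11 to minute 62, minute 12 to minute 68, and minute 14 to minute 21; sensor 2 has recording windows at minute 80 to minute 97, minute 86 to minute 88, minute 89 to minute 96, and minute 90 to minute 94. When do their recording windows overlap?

First set merges to minute 10 to minute 84.
Second set merges to minute 80 to minute 97.
minute 10 to minute 84 ∩ B → minute 80 to minute 84.

minute 80 to minute 84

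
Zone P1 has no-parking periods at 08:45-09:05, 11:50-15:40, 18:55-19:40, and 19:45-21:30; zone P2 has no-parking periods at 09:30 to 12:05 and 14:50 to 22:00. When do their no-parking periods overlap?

08:45–09:05 meets no B interval.
11:50–15:40 ∩ B → 11:50–12:05, 14:50–15:40.
18:55–19:40 ∩ B → 18:55–19:40.
19:45–21:30 ∩ B → 19:45–21:30.

11:50–12:05, 14:50–15:40, 18:55–19:40, 19:45–21:30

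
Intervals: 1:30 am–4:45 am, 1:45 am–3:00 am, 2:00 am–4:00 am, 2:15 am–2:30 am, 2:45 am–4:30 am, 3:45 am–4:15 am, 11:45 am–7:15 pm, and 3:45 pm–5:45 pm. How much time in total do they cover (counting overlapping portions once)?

10 h 45 min

Merged: 1:30 am-4:45 am, 11:45 am-7:15 pm.
Lengths: 3 h 15 min + 7 h 30 min = 10 h 45 min.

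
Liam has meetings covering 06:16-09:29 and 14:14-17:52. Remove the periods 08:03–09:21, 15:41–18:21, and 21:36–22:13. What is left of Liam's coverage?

06:16–08:03, 09:21–09:29, 14:14–15:41

06:16–09:29 \ B = 06:16–08:03, 09:21–09:29.
14:14–17:52 \ B = 14:14–15:41.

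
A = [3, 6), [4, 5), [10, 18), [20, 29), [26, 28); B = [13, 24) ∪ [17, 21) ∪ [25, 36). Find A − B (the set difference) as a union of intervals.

First set merges to [3, 6), [10, 18), [20, 29).
Second set merges to [13, 24), [25, 36).
[3, 6) is untouched.
[10, 18) with B removed leaves [10, 13).
[20, 29) with B removed leaves [24, 25).

[3, 6) ∪ [10, 13) ∪ [24, 25)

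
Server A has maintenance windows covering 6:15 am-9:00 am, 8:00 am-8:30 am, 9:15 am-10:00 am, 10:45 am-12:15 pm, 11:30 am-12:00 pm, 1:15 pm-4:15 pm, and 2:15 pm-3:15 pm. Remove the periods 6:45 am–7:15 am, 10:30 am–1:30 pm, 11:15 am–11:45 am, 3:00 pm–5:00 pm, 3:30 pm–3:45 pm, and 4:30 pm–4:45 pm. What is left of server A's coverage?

First set merges to 6:15 am–9:00 am, 9:15 am–10:00 am, 10:45 am–12:15 pm, 1:15 pm–4:15 pm.
Second set merges to 6:45 am–7:15 am, 10:30 am–1:30 pm, 3:00 pm–5:00 pm.
6:15 am–9:00 am minus B → 6:15 am–6:45 am, 7:15 am–9:00 am.
9:15 am–10:00 am: no B overlap → unchanged.
10:45 am–12:15 pm: fully covered by B → removed.
1:15 pm–4:15 pm minus B → 1:30 pm–3:00 pm.

6:15 am–6:45 am, 7:15 am–9:00 am, 9:15 am–10:00 am, 1:30 pm–3:00 pm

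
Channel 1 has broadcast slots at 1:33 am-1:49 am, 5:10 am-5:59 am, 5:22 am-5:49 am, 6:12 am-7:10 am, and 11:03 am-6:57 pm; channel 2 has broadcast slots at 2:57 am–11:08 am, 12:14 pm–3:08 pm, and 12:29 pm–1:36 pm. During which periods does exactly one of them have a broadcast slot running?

A, merged: 1:33 am-1:49 am, 5:10 am-5:59 am, 6:12 am-7:10 am, 11:03 am-6:57 pm.
B, merged: 2:57 am-11:08 am, 12:14 pm-3:08 pm.
A but not B: 1:33 am-1:49 am, 11:08 am-12:14 pm, 3:08 pm-6:57 pm.
B but not A: 2:57 am-5:10 am, 5:59 am-6:12 am, 7:10 am-11:03 am.
Combining gives A △ B.

1:33 am-1:49 am, 2:57 am-5:10 am, 5:59 am-6:12 am, 7:10 am-11:03 am, 11:08 am-12:14 pm, 3:08 pm-6:57 pm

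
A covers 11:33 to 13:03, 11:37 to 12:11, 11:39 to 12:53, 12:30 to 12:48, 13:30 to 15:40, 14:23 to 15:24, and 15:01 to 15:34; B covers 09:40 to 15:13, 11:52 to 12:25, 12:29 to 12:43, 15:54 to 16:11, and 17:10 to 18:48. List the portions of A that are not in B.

A, merged: 11:33–13:03, 13:30–15:40.
B, merged: 09:40–15:13, 15:54–16:11, 17:10–18:48.
11:33–13:03: entirely removed.
13:30–15:40 \ B = 15:13–15:40.

15:13–15:40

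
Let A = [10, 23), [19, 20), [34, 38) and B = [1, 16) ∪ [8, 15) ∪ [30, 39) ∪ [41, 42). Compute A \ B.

A, merged: [10, 23), [34, 38).
B, merged: [1, 16), [30, 39), [41, 42).
[10, 23) \ B = [16, 23).
[34, 38): entirely removed.

[16, 23)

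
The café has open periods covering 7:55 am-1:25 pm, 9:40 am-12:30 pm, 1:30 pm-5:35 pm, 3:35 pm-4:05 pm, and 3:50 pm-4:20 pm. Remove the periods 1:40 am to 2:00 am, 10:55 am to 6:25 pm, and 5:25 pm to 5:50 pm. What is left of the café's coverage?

7:55 am-10:55 am

Merge the first list: 7:55 am-1:25 pm, 1:30 pm-5:35 pm.
Merge the second list: 1:40 am-2:00 am, 10:55 am-6:25 pm.
7:55 am-1:25 pm minus B → 7:55 am-10:55 am.
1:30 pm-5:35 pm: fully covered by B → removed.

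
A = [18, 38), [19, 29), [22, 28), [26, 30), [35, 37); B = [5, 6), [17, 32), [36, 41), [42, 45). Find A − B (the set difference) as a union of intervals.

Merge the first list: [18, 38).
[18, 38) \ B = [32, 36).

[32, 36)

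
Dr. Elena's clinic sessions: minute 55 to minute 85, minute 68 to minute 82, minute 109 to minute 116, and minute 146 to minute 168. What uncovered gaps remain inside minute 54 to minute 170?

minute 54 to minute 55, minute 85 to minute 109, minute 116 to minute 146, minute 168 to minute 170

Covered (merged): minute 55 to minute 85, minute 109 to minute 116, minute 146 to minute 168.
Complement within minute 54 to minute 170: minute 54 to minute 55, minute 85 to minute 109, minute 116 to minute 146, minute 168 to minute 170.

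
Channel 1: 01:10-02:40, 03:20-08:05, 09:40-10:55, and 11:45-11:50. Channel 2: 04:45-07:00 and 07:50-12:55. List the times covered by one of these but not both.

01:10–02:40, 03:20–04:45, 07:00–07:50, 08:05–09:40, 10:55–11:45, 11:50–12:55

A but not B: 01:10–02:40, 03:20–04:45, 07:00–07:50.
B but not A: 08:05–09:40, 10:55–11:45, 11:50–12:55.
Combining gives A △ B.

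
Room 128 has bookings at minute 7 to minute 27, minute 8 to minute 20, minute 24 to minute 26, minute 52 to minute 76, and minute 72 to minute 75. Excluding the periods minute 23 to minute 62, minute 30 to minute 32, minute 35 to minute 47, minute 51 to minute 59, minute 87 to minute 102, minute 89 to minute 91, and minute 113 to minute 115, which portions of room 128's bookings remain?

Merge the first list: minute 7 to minute 27, minute 52 to minute 76.
Merge the second list: minute 23 to minute 62, minute 87 to minute 102, minute 113 to minute 115.
minute 7 to minute 27 minus B → minute 7 to minute 23.
minute 52 to minute 76 minus B → minute 62 to minute 76.

minute 7 to minute 23, minute 62 to minute 76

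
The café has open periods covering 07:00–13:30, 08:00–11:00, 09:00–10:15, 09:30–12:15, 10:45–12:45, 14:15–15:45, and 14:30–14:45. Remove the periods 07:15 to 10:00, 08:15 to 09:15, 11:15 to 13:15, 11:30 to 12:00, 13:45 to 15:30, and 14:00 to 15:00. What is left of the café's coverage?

A, merged: 07:00–13:30, 14:15–15:45.
B, merged: 07:15–10:00, 11:15–13:15, 13:45–15:30.
07:00–13:30 with B removed leaves 07:00–07:15, 10:00–11:15, 13:15–13:30.
14:15–15:45 with B removed leaves 15:30–15:45.

07:00–07:15, 10:00–11:15, 13:15–13:30, 15:30–15:45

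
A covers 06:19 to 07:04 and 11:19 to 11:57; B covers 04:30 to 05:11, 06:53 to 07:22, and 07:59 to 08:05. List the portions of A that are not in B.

06:19-06:53, 11:19-11:57

06:19-07:04 minus B → 06:19-06:53.
11:19-11:57: no B overlap → unchanged.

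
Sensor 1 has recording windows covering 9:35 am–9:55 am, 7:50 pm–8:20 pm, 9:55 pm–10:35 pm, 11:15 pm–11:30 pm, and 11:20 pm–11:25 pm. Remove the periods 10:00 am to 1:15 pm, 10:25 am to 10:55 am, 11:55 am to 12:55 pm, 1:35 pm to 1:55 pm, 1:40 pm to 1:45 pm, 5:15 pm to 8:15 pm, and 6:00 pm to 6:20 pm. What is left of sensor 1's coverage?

Merge the first list: 9:35 am-9:55 am, 7:50 pm-8:20 pm, 9:55 pm-10:35 pm, 11:15 pm-11:30 pm.
Merge the second list: 10:00 am-1:15 pm, 1:35 pm-1:55 pm, 5:15 pm-8:15 pm.
9:35 am-9:55 am: nothing removed.
7:50 pm-8:20 pm \ B = 8:15 pm-8:20 pm.
9:55 pm-10:35 pm: nothing removed.
11:15 pm-11:30 pm: nothing removed.

9:35 am-9:55 am, 8:15 pm-8:20 pm, 9:55 pm-10:35 pm, 11:15 pm-11:30 pm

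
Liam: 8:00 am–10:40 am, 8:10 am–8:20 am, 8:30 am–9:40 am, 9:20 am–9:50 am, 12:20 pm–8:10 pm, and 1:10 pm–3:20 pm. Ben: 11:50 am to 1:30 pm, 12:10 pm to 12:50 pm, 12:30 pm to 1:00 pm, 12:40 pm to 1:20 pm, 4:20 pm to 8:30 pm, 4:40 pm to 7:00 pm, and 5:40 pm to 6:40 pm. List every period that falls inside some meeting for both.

12:20 pm–1:30 pm, 4:20 pm–8:10 pm

A, merged: 8:00 am–10:40 am, 12:20 pm–8:10 pm.
B, merged: 11:50 am–1:30 pm, 4:20 pm–8:30 pm.
8:00 am–10:40 am falls entirely outside B.
12:20 pm–8:10 pm overlaps B on 12:20 pm–1:30 pm, 4:20 pm–8:10 pm.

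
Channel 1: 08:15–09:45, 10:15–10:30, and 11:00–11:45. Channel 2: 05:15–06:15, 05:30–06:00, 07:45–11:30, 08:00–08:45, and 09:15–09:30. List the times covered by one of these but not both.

Merge the second list: 05:15-06:15, 07:45-11:30.
Only in the first: 11:30-11:45.
Only in the second: 05:15-06:15, 07:45-08:15, 09:45-10:15, 10:30-11:00.
Together these are the periods covered by exactly one.

05:15-06:15, 07:45-08:15, 09:45-10:15, 10:30-11:00, 11:30-11:45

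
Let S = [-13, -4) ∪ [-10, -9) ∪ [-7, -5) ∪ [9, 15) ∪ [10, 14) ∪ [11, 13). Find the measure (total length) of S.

Merged: [-13, -4), [9, 15).
Lengths: 9 + 6 = 15.

15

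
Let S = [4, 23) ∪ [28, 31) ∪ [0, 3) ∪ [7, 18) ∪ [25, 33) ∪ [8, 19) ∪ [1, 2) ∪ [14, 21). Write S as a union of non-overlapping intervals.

Sort by start: [0, 3), [1, 2), [4, 23), [7, 18), [8, 19), [14, 21), [25, 33), [28, 31).
[1, 2) overlaps/touches [0, 3) → extend to [0, 3).
[4, 23) is disjoint → start new block.
[7, 18) overlaps/touches [4, 23) → extend to [4, 23).
[8, 19) overlaps/touches [4, 23) → extend to [4, 23).
[14, 21) overlaps/touches [4, 23) → extend to [4, 23).
[25, 33) is disjoint → start new block.
[28, 31) overlaps/touches [25, 33) → extend to [25, 33).

[0, 3) ∪ [4, 23) ∪ [25, 33)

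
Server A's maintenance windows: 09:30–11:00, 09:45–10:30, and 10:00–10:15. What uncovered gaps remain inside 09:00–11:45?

09:00-09:30, 11:00-11:45

The merged coverage is 09:30-11:00.
Uncovered inside 09:00-11:45: 09:00-09:30, 11:00-11:45.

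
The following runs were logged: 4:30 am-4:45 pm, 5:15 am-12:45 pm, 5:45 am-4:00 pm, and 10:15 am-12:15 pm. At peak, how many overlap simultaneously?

At 10:15 am, 4 of the intervals are simultaneously active.
No point has more.

4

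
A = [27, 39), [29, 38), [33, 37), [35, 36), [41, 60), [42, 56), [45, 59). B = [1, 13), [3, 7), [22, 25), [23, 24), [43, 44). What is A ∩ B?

A, merged: [27, 39), [41, 60).
B, merged: [1, 13), [22, 25), [43, 44).
[27, 39) falls entirely outside B.
[41, 60) overlaps B on [43, 44).

[43, 44)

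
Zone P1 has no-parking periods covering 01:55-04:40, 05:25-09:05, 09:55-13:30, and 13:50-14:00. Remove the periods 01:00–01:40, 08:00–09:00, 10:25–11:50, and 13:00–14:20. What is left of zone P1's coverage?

01:55–04:40, 05:25–08:00, 09:00–09:05, 09:55–10:25, 11:50–13:00

01:55–04:40 is untouched.
05:25–09:05 with B removed leaves 05:25–08:00, 09:00–09:05.
09:55–13:30 with B removed leaves 09:55–10:25, 11:50–13:00.
13:50–14:00 lies entirely inside B → drops out.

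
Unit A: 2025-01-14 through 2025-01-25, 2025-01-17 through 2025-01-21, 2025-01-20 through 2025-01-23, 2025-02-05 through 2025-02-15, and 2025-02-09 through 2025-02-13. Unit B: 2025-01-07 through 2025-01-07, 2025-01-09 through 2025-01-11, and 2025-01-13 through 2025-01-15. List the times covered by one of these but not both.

2025-01-07 through 2025-01-07, 2025-01-09 through 2025-01-11, 2025-01-13 through 2025-01-13, 2025-01-16 through 2025-01-25, 2025-02-05 through 2025-02-15

First set merges to 2025-01-14 through 2025-01-25, 2025-02-05 through 2025-02-15.
A but not B: 2025-01-16 through 2025-01-25, 2025-02-05 through 2025-02-15.
B but not A: 2025-01-07 through 2025-01-07, 2025-01-09 through 2025-01-11, 2025-01-13 through 2025-01-13.
Combining gives A △ B.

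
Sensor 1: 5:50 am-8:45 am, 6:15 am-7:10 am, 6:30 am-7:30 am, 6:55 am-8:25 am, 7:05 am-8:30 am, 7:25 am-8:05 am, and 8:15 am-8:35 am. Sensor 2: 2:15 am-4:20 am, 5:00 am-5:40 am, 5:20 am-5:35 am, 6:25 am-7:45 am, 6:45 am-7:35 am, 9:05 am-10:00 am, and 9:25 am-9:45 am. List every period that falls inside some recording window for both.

6:25 am–7:45 am

Merge the first list: 5:50 am–8:45 am.
Merge the second list: 2:15 am–4:20 am, 5:00 am–5:40 am, 6:25 am–7:45 am, 9:05 am–10:00 am.
5:50 am–8:45 am ∩ B → 6:25 am–7:45 am.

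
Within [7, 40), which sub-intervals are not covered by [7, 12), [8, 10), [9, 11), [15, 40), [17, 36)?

[12, 15)

After merging, the occupied span is [7, 12), [15, 40).
Uncovered inside [7, 40): [12, 15).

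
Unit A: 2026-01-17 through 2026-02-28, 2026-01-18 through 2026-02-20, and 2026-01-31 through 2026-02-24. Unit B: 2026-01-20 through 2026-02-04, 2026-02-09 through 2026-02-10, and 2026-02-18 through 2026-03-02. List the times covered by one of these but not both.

2026-01-17 through 2026-01-19, 2026-02-05 through 2026-02-08, 2026-02-11 through 2026-02-17, 2026-03-01 through 2026-03-02

First set merges to 2026-01-17 through 2026-02-28.
A but not B: 2026-01-17 through 2026-01-19, 2026-02-05 through 2026-02-08, 2026-02-11 through 2026-02-17.
B but not A: 2026-03-01 through 2026-03-02.
Combining gives A △ B.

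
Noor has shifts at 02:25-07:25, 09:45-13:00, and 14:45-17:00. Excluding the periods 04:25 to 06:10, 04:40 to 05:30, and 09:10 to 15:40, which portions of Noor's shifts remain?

Merge the second list: 04:25–06:10, 09:10–15:40.
02:25–07:25 \ B = 02:25–04:25, 06:10–07:25.
09:45–13:00: entirely removed.
14:45–17:00 \ B = 15:40–17:00.

02:25–04:25, 06:10–07:25, 15:40–17:00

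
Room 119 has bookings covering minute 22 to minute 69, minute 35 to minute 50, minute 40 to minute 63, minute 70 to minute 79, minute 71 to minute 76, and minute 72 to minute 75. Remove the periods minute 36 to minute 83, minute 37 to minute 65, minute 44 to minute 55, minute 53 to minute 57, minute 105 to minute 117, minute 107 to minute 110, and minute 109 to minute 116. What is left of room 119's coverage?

Merge the first list: minute 22 to minute 69, minute 70 to minute 79.
Merge the second list: minute 36 to minute 83, minute 105 to minute 117.
minute 22 to minute 69 minus B → minute 22 to minute 36.
minute 70 to minute 79: fully covered by B → removed.

minute 22 to minute 36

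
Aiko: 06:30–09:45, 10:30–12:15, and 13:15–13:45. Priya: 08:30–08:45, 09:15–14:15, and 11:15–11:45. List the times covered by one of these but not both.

Merge the second list: 08:30–08:45, 09:15–14:15.
A \ B = 06:30–08:30, 08:45–09:15.
B \ A = 09:45–10:30, 12:15–13:15, 13:45–14:15.
Union of the two gives the symmetric difference.

06:30–08:30, 08:45–09:15, 09:45–10:30, 12:15–13:15, 13:45–14:15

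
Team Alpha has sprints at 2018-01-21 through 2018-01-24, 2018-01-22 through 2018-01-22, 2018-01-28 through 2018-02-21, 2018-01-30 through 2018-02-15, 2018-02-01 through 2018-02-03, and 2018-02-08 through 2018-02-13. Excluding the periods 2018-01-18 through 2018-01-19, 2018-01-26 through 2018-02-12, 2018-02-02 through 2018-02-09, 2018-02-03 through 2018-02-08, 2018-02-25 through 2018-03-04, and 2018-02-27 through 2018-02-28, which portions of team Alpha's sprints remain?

Merge the first list: 2018-01-21 through 2018-01-24, 2018-01-28 through 2018-02-21.
Merge the second list: 2018-01-18 through 2018-01-19, 2018-01-26 through 2018-02-12, 2018-02-25 through 2018-03-04.
2018-01-21 through 2018-01-24: nothing removed.
2018-01-28 through 2018-02-21 \ B = 2018-02-13 through 2018-02-21.

2018-01-21 through 2018-01-24, 2018-02-13 through 2018-02-21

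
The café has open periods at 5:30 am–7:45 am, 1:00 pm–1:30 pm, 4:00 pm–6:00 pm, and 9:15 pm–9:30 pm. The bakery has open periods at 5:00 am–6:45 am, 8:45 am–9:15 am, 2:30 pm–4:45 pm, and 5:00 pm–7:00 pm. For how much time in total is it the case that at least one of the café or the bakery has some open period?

A ∪ B = 5:00 am-7:45 am, 8:45 am-9:15 am, 1:00 pm-1:30 pm, 2:30 pm-7:00 pm, 9:15 pm-9:30 pm.
Total: 2 h 45 min + 30 min + 30 min + 4 h 30 min + 15 min = 8 h 30 min.

8 h 30 min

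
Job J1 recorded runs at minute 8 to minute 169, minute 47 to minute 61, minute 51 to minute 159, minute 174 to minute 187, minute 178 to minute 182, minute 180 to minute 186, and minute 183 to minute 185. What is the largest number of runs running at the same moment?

3

At minute 51, 3 of the intervals are simultaneously active.
No point has more.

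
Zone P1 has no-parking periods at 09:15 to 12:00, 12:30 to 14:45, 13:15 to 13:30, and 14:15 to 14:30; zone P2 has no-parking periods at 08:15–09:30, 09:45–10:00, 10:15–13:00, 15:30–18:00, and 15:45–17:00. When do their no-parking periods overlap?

First set merges to 09:15-12:00, 12:30-14:45.
Second set merges to 08:15-09:30, 09:45-10:00, 10:15-13:00, 15:30-18:00.
09:15-12:00 overlaps B on 09:15-09:30, 09:45-10:00, 10:15-12:00.
12:30-14:45 overlaps B on 12:30-13:00.

09:15-09:30, 09:45-10:00, 10:15-12:00, 12:30-13:00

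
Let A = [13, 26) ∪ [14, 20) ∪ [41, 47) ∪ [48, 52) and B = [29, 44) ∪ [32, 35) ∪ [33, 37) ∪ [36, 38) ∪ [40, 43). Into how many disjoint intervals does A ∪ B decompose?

3

First set merges to [13, 26), [41, 47), [48, 52).
Second set merges to [29, 44).
A ∪ B = [13, 26), [29, 47), [48, 52).
That is 3 disjoint pieces.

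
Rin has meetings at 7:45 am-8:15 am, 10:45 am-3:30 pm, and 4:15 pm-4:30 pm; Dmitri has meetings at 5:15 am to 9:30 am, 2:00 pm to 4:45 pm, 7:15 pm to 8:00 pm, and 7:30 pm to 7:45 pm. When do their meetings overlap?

Second set merges to 5:15 am-9:30 am, 2:00 pm-4:45 pm, 7:15 pm-8:00 pm.
7:45 am-8:15 am meets the second set on 7:45 am-8:15 am.
10:45 am-3:30 pm meets the second set on 2:00 pm-3:30 pm.
4:15 pm-4:30 pm meets the second set on 4:15 pm-4:30 pm.

7:45 am-8:15 am, 2:00 pm-3:30 pm, 4:15 pm-4:30 pm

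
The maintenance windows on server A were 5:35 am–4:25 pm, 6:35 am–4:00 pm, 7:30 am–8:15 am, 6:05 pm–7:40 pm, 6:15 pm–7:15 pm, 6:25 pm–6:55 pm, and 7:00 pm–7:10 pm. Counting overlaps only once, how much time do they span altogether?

Merged: 5:35 am-4:25 pm, 6:05 pm-7:40 pm.
Lengths: 10 h 50 min + 1 h 35 min = 12 h 25 min.

12 h 25 min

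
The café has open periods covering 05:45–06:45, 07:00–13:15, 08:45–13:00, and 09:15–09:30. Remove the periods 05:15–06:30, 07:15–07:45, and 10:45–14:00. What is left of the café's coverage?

06:30-06:45, 07:00-07:15, 07:45-10:45

A, merged: 05:45-06:45, 07:00-13:15.
05:45-06:45 with B removed leaves 06:30-06:45.
07:00-13:15 with B removed leaves 07:00-07:15, 07:45-10:45.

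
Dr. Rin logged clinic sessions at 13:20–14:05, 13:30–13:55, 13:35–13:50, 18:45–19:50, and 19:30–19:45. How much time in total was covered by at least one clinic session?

1 h 50 min

Merged: 13:20–14:05, 18:45–19:50.
Lengths: 45 min + 1 h 5 min = 1 h 50 min.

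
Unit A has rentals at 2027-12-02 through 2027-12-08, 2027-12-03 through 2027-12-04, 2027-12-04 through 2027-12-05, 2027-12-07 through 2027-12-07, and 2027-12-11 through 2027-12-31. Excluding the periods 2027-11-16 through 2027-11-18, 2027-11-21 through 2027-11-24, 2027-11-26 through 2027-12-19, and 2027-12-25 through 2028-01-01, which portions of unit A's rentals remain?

2027-12-20 through 2027-12-24

Merge the first list: 2027-12-02 through 2027-12-08, 2027-12-11 through 2027-12-31.
2027-12-02 through 2027-12-08: fully covered by B → removed.
2027-12-11 through 2027-12-31 minus B → 2027-12-20 through 2027-12-24.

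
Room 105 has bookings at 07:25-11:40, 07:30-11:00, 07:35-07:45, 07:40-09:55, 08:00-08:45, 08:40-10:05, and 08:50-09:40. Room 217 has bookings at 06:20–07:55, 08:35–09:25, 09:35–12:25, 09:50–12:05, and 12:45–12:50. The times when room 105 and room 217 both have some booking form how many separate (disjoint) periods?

Merge the first list: 07:25–11:40.
Merge the second list: 06:20–07:55, 08:35–09:25, 09:35–12:25, 12:45–12:50.
A ∩ B = 07:25–07:55, 08:35–09:25, 09:35–11:40.
That is 3 disjoint pieces.

3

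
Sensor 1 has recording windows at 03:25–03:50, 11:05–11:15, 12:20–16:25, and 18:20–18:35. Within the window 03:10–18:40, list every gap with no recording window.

The merged coverage is 03:25–03:50, 11:05–11:15, 12:20–16:25, 18:20–18:35.
Complement within 03:10–18:40: 03:10–03:25, 03:50–11:05, 11:15–12:20, 16:25–18:20, 18:35–18:40.

03:10–03:25, 03:50–11:05, 11:15–12:20, 16:25–18:20, 18:35–18:40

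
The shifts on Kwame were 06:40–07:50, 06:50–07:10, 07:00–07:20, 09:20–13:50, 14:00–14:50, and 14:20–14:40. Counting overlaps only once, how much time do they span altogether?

Merged: 06:40–07:50, 09:20–13:50, 14:00–14:50.
Lengths: 1 h 10 min + 4 h 30 min + 50 min = 6 h 30 min.

6 h 30 min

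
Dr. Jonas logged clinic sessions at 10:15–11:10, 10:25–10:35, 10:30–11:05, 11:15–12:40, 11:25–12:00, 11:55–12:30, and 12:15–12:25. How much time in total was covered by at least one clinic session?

2 h 20 min

Merged: 10:15–11:10, 11:15–12:40.
Lengths: 55 min + 1 h 25 min = 2 h 20 min.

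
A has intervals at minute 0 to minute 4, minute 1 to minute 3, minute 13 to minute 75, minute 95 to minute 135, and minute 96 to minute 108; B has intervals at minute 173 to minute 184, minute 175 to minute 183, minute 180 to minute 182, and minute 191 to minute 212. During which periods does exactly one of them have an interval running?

minute 0 to minute 4, minute 13 to minute 75, minute 95 to minute 135, minute 173 to minute 184, minute 191 to minute 212

First set merges to minute 0 to minute 4, minute 13 to minute 75, minute 95 to minute 135.
Second set merges to minute 173 to minute 184, minute 191 to minute 212.
Only in the first: minute 0 to minute 4, minute 13 to minute 75, minute 95 to minute 135.
Only in the second: minute 173 to minute 184, minute 191 to minute 212.
Together these are the periods covered by exactly one.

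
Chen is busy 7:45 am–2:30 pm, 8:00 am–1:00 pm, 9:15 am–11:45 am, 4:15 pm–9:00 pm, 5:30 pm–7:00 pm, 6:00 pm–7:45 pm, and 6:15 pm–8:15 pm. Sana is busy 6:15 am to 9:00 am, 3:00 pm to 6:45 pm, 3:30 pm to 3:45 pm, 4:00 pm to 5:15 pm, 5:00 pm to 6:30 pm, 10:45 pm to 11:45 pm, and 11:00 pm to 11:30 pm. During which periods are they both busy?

7:45 am–9:00 am, 4:15 pm–6:45 pm

A, merged: 7:45 am–2:30 pm, 4:15 pm–9:00 pm.
B, merged: 6:15 am–9:00 am, 3:00 pm–6:45 pm, 10:45 pm–11:45 pm.
7:45 am–2:30 pm ∩ B → 7:45 am–9:00 am.
4:15 pm–9:00 pm ∩ B → 4:15 pm–6:45 pm.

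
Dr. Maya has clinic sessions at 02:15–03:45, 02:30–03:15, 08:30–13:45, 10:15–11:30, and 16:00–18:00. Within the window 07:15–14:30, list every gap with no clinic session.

The merged coverage is 02:15-03:45, 08:30-13:45, 16:00-18:00.
Uncovered inside 07:15-14:30: 07:15-08:30, 13:45-14:30.

07:15-08:30, 13:45-14:30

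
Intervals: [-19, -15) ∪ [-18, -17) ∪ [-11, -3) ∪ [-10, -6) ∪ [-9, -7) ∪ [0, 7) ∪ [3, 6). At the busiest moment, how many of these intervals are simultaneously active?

At -9, 3 of the intervals are simultaneously active.
No point has more.

3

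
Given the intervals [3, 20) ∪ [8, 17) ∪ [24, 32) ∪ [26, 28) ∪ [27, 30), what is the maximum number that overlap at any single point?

Walk the sorted start/end points keeping a running depth.
The depth first hits 3 at 27.

3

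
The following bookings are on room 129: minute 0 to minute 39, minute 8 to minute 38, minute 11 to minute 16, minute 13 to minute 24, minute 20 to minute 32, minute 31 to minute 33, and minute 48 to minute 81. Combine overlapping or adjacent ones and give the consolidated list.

minute 8 to minute 38 overlaps/touches minute 0 to minute 39 → extend to minute 0 to minute 39.
minute 11 to minute 16 overlaps/touches minute 0 to minute 39 → extend to minute 0 to minute 39.
minute 13 to minute 24 overlaps/touches minute 0 to minute 39 → extend to minute 0 to minute 39.
minute 20 to minute 32 overlaps/touches minute 0 to minute 39 → extend to minute 0 to minute 39.
minute 31 to minute 33 overlaps/touches minute 0 to minute 39 → extend to minute 0 to minute 39.
minute 48 to minute 81 is disjoint → start new block.

minute 0 to minute 39, minute 48 to minute 81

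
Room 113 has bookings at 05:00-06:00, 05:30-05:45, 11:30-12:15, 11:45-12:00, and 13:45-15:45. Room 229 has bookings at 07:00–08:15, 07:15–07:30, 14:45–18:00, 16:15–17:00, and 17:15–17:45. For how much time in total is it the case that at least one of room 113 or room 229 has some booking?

7 h 15 min

First set merges to 05:00–06:00, 11:30–12:15, 13:45–15:45.
Second set merges to 07:00–08:15, 14:45–18:00.
A ∪ B = 05:00–06:00, 07:00–08:15, 11:30–12:15, 13:45–18:00.
Total: 1 h + 1 h 15 min + 45 min + 4 h 15 min = 7 h 15 min.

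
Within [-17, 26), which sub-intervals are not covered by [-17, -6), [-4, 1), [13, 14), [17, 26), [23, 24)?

[-6, -4) ∪ [1, 13) ∪ [14, 17)

Covered (merged): [-17, -6), [-4, 1), [13, 14), [17, 26).
Uncovered inside [-17, 26): [-6, -4), [1, 13), [14, 17).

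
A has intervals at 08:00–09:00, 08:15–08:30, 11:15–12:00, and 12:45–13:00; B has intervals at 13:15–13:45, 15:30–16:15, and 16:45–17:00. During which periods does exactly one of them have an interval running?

First set merges to 08:00–09:00, 11:15–12:00, 12:45–13:00.
A but not B: 08:00–09:00, 11:15–12:00, 12:45–13:00.
B but not A: 13:15–13:45, 15:30–16:15, 16:45–17:00.
Combining gives A △ B.

08:00–09:00, 11:15–12:00, 12:45–13:00, 13:15–13:45, 15:30–16:15, 16:45–17:00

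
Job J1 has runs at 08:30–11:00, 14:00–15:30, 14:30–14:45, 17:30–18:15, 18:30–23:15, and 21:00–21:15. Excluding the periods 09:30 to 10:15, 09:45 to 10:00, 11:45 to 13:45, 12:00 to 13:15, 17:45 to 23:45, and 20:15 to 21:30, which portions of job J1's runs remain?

A, merged: 08:30–11:00, 14:00–15:30, 17:30–18:15, 18:30–23:15.
B, merged: 09:30–10:15, 11:45–13:45, 17:45–23:45.
08:30–11:00 minus B → 08:30–09:30, 10:15–11:00.
14:00–15:30: no B overlap → unchanged.
17:30–18:15 minus B → 17:30–17:45.
18:30–23:15: fully covered by B → removed.

08:30–09:30, 10:15–11:00, 14:00–15:30, 17:30–17:45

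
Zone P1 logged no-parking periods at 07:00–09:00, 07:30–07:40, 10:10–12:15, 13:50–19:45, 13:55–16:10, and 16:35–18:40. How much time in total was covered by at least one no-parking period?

Merged: 07:00-09:00, 10:10-12:15, 13:50-19:45.
Lengths: 2 h + 2 h 5 min + 5 h 55 min = 10 h.

10 h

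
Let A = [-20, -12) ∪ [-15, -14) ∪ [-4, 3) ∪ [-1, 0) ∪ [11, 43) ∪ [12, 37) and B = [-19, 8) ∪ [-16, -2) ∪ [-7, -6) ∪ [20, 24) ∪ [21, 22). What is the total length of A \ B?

29

Merge the first list: [-20, -12), [-4, 3), [11, 43).
Merge the second list: [-19, 8), [20, 24).
A \ B = [-20, -19), [11, 20), [24, 43).
Total: 1 + 9 + 19 = 29.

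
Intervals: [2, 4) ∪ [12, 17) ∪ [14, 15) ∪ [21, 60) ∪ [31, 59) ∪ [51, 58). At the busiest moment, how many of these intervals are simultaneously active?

3

Walk the sorted start/end points keeping a running depth.
The depth first hits 3 at 51.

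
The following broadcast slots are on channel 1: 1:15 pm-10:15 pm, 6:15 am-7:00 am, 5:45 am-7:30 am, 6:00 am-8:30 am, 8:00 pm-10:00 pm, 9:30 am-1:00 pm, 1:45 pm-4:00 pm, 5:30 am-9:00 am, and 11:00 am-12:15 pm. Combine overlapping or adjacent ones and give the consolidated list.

5:30 am–9:00 am, 9:30 am–1:00 pm, 1:15 pm–10:15 pm

Sort by start: 5:30 am–9:00 am, 5:45 am–7:30 am, 6:00 am–8:30 am, 6:15 am–7:00 am, 9:30 am–1:00 pm, 11:00 am–12:15 pm, 1:15 pm–10:15 pm, 1:45 pm–4:00 pm, 8:00 pm–10:00 pm.
5:45 am–7:30 am overlaps/touches 5:30 am–9:00 am → extend to 5:30 am–9:00 am.
6:00 am–8:30 am overlaps/touches 5:30 am–9:00 am → extend to 5:30 am–9:00 am.
6:15 am–7:00 am overlaps/touches 5:30 am–9:00 am → extend to 5:30 am–9:00 am.
9:30 am–1:00 pm is disjoint → start new block.
11:00 am–12:15 pm overlaps/touches 9:30 am–1:00 pm → extend to 9:30 am–1:00 pm.
1:15 pm–10:15 pm is disjoint → start new block.
1:45 pm–4:00 pm overlaps/touches 1:15 pm–10:15 pm → extend to 1:15 pm–10:15 pm.
8:00 pm–10:00 pm overlaps/touches 1:15 pm–10:15 pm → extend to 1:15 pm–10:15 pm.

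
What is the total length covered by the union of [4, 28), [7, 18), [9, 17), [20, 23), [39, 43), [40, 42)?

Merged: [4, 28), [39, 43).
Lengths: 24 + 4 = 28.

28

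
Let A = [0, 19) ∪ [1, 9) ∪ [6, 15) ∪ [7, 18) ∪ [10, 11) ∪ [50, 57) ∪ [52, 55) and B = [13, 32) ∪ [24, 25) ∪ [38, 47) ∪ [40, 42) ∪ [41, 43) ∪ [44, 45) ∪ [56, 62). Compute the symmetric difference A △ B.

[0, 13) ∪ [19, 32) ∪ [38, 47) ∪ [50, 56) ∪ [57, 62)

A, merged: [0, 19), [50, 57).
B, merged: [13, 32), [38, 47), [56, 62).
A but not B: [0, 13), [50, 56).
B but not A: [19, 32), [38, 47), [57, 62).
Combining gives A △ B.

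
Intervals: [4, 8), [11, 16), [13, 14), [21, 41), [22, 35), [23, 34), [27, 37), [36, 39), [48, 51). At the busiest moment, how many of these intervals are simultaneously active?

Walk the sorted start/end points keeping a running depth.
The depth first hits 4 at 27.

4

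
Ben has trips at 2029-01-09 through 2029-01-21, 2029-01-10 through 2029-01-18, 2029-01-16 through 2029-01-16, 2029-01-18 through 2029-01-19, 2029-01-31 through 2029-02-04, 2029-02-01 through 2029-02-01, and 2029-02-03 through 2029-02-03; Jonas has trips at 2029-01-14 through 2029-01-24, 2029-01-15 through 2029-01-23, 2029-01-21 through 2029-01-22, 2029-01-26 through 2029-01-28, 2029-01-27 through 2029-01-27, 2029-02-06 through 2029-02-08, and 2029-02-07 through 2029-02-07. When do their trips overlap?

A, merged: 2029-01-09 through 2029-01-21, 2029-01-31 through 2029-02-04.
B, merged: 2029-01-14 through 2029-01-24, 2029-01-26 through 2029-01-28, 2029-02-06 through 2029-02-08.
2029-01-09 through 2029-01-21 ∩ B → 2029-01-14 through 2029-01-21.
2029-01-31 through 2029-02-04 meets no B interval.

2029-01-14 through 2029-01-21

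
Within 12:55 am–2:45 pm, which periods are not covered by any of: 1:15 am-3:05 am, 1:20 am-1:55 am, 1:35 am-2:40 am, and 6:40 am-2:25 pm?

12:55 am–1:15 am, 3:05 am–6:40 am, 2:25 pm–2:45 pm

Covered (merged): 1:15 am–3:05 am, 6:40 am–2:25 pm.
Gaps within 12:55 am–2:45 pm: 12:55 am–1:15 am, 3:05 am–6:40 am, 2:25 pm–2:45 pm.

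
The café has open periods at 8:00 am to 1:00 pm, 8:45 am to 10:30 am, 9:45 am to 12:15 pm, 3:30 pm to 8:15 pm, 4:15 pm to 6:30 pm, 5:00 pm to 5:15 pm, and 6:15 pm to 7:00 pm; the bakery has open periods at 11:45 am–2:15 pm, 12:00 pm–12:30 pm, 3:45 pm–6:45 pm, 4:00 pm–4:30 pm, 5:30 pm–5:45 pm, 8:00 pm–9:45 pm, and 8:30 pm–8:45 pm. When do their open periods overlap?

Merge the first list: 8:00 am-1:00 pm, 3:30 pm-8:15 pm.
Merge the second list: 11:45 am-2:15 pm, 3:45 pm-6:45 pm, 8:00 pm-9:45 pm.
8:00 am-1:00 pm ∩ B → 11:45 am-1:00 pm.
3:30 pm-8:15 pm ∩ B → 3:45 pm-6:45 pm, 8:00 pm-8:15 pm.

11:45 am-1:00 pm, 3:45 pm-6:45 pm, 8:00 pm-8:15 pm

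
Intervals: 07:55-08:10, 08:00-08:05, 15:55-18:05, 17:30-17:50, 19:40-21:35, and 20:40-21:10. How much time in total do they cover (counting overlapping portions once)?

4 h 20 min

Merged: 07:55-08:10, 15:55-18:05, 19:40-21:35.
Lengths: 15 min + 2 h 10 min + 1 h 55 min = 4 h 20 min.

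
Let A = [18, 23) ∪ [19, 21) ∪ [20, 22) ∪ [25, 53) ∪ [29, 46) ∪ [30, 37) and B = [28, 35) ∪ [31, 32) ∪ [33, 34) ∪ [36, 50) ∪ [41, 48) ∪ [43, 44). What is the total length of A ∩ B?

First set merges to [18, 23), [25, 53).
Second set merges to [28, 35), [36, 50).
A ∩ B = [28, 35), [36, 50).
Total: 7 + 14 = 21.

21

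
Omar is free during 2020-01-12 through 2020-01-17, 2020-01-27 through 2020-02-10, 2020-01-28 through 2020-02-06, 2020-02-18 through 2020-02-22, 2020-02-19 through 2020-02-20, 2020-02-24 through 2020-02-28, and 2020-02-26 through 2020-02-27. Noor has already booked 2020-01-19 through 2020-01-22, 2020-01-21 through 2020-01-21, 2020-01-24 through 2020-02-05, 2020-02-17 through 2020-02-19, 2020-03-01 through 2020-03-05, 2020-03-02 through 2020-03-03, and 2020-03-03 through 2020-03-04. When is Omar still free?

2020-01-12 through 2020-01-17, 2020-02-06 through 2020-02-10, 2020-02-20 through 2020-02-22, 2020-02-24 through 2020-02-28

A, merged: 2020-01-12 through 2020-01-17, 2020-01-27 through 2020-02-10, 2020-02-18 through 2020-02-22, 2020-02-24 through 2020-02-28.
B, merged: 2020-01-19 through 2020-01-22, 2020-01-24 through 2020-02-05, 2020-02-17 through 2020-02-19, 2020-03-01 through 2020-03-05.
2020-01-12 through 2020-01-17 is untouched.
2020-01-27 through 2020-02-10 with B removed leaves 2020-02-06 through 2020-02-10.
2020-02-18 through 2020-02-22 with B removed leaves 2020-02-20 through 2020-02-22.
2020-02-24 through 2020-02-28 is untouched.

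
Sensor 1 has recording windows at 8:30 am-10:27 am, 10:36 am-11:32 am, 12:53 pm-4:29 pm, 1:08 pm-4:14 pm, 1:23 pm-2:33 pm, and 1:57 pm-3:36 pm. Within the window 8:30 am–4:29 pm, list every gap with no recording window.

After merging, the occupied span is 8:30 am–10:27 am, 10:36 am–11:32 am, 12:53 pm–4:29 pm.
Uncovered inside 8:30 am–4:29 pm: 10:27 am–10:36 am, 11:32 am–12:53 pm.

10:27 am–10:36 am, 11:32 am–12:53 pm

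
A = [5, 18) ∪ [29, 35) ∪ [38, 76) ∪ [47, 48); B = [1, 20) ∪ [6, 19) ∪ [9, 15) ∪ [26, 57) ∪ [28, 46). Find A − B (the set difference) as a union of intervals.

[57, 76)

First set merges to [5, 18), [29, 35), [38, 76).
Second set merges to [1, 20), [26, 57).
[5, 18) lies entirely inside B → drops out.
[29, 35) lies entirely inside B → drops out.
[38, 76) with B removed leaves [57, 76).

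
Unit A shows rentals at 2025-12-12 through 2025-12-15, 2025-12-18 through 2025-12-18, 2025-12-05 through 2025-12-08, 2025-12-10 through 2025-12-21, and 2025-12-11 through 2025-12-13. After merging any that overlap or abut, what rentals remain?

2025-12-05 through 2025-12-08, 2025-12-10 through 2025-12-21

Sort by start: 2025-12-05 through 2025-12-08, 2025-12-10 through 2025-12-21, 2025-12-11 through 2025-12-13, 2025-12-12 through 2025-12-15, 2025-12-18 through 2025-12-18.
2025-12-10 through 2025-12-21 is disjoint → start new block.
2025-12-11 through 2025-12-13 overlaps/touches 2025-12-10 through 2025-12-21 → extend to 2025-12-10 through 2025-12-21.
2025-12-12 through 2025-12-15 overlaps/touches 2025-12-10 through 2025-12-21 → extend to 2025-12-10 through 2025-12-21.
2025-12-18 through 2025-12-18 overlaps/touches 2025-12-10 through 2025-12-21 → extend to 2025-12-10 through 2025-12-21.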